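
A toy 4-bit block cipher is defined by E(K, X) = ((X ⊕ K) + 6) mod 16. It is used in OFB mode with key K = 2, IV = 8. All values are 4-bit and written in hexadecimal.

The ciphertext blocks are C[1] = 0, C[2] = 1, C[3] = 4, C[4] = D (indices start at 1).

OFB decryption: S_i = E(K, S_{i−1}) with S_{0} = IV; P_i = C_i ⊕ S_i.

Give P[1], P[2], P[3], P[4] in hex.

P[1]: S = E(K, 8) = 0; 0 ⊕ 0 = 0.
P[2]: S = E(K, 0) = 8; 1 ⊕ 8 = 9.
P[3]: S = E(K, 8) = 0; 4 ⊕ 0 = 4.
P[4]: S = E(K, 0) = 8; D ⊕ 8 = 5.

P[1] = 0, P[2] = 9, P[3] = 4, P[4] = 5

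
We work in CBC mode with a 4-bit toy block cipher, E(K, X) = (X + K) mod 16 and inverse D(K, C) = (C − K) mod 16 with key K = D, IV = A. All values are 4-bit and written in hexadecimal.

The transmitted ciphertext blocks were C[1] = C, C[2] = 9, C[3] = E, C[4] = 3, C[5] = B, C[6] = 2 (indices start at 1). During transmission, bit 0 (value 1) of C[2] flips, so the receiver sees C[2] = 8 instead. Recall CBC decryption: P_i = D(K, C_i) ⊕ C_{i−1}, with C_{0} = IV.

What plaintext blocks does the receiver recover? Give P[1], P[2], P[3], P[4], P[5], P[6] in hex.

Only C[2] changed, to 8. In CBC, a change in C_i garbles P_i and flips the same bit in P_{i+1}. Decrypting the received ciphertext:
P[1]: D(K, C) = F; F ⊕ A = 5.
P[2]: D(K, 8) = B; B ⊕ C = 7.
P[3]: D(K, E) = 1; 1 ⊕ 8 = 9.
P[4]: D(K, 3) = 6; 6 ⊕ E = 8.
P[5]: D(K, B) = E; E ⊕ 3 = D.
P[6]: D(K, 2) = 5; 5 ⊕ B = E.
Blocks that differ from the original plaintext: P[2], P[3].

P[1] = 5, P[2] = 7, P[3] = 9, P[4] = 8, P[5] = D, P[6] = E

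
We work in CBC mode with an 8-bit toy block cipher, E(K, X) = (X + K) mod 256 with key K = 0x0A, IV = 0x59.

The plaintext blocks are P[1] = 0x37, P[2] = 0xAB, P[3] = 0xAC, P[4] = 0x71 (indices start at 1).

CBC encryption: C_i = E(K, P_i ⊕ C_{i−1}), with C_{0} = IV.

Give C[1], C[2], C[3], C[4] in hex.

C[1]: P[1] ⊕ 0x59 = 0x6E; E(K, 0x6E) = 0x78.
C[2]: P[2] ⊕ 0x78 = 0xD3; E(K, 0xD3) = 0xDD.
C[3]: P[3] ⊕ 0xDD = 0x71; E(K, 0x71) = 0x7B.
C[4]: P[4] ⊕ 0x7B = 0x0A; E(K, 0x0A) = 0x14.

C[1] = 0x78, C[2] = 0xDD, C[3] = 0x7B, C[4] = 0x14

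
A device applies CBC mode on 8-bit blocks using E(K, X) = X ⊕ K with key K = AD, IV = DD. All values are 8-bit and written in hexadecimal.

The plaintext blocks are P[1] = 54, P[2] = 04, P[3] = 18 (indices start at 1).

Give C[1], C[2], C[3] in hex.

CBC encryption: C_i = E(K, P_i ⊕ C_{i−1}), with C_{0} = IV.
C[1]: P[1] ⊕ DD = 89; E(K, 89) = 24.
C[2]: P[2] ⊕ 24 = 20; E(K, 20) = 8D.
C[3]: P[3] ⊕ 8D = 95; E(K, 95) = 38.

C[1] = 24, C[2] = 8D, C[3] = 38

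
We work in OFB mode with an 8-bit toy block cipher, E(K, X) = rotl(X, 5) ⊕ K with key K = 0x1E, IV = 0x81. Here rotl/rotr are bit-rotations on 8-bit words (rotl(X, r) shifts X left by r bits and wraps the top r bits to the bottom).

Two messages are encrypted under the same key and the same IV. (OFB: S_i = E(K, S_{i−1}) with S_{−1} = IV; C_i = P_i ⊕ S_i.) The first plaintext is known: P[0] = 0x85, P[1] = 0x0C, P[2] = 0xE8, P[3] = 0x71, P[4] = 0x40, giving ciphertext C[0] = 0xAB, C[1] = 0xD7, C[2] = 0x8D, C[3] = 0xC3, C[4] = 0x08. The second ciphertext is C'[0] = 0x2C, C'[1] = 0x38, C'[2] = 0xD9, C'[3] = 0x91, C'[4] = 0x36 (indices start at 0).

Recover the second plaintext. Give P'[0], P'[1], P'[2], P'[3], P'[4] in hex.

P'[0] = 0x02, P'[1] = 0xE3, P'[2] = 0xBC, P'[3] = 0x23, P'[4] = 0x7E

In OFB with a reused IV, both messages share the same keystream S_i, so C_i ⊕ C'_i = P_i ⊕ P'_i and thus P'_i = P_i ⊕ C_i ⊕ C'_i.
P'[0]: 0x85 ⊕ 0xAB ⊕ 0x2C = 0x02.
P'[1]: 0x0C ⊕ 0xD7 ⊕ 0x38 = 0xE3.
P'[2]: 0xE8 ⊕ 0x8D ⊕ 0xD9 = 0xBC.
P'[3]: 0x71 ⊕ 0xC3 ⊕ 0x91 = 0x23.
P'[4]: 0x40 ⊕ 0x08 ⊕ 0x36 = 0x7E.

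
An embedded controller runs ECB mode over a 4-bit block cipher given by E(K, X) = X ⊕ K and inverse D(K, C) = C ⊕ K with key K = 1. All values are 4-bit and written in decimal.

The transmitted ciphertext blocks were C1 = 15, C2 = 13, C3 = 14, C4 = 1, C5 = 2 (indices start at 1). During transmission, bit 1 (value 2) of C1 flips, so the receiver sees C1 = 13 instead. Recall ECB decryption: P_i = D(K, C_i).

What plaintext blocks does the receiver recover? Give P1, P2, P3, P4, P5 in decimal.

Only C1 changed, to 13. In ECB, a change in C_i affects only P_i. Decrypting the received ciphertext:
P1: D(K, 13) = 12.
P2: D(K, 13) = 12.
P3: D(K, 14) = 15.
P4: D(K, 1) = 0.
P5: D(K, 2) = 3.
Blocks that differ from the original plaintext: P1.

P1 = 12, P2 = 12, P3 = 15, P4 = 0, P5 = 3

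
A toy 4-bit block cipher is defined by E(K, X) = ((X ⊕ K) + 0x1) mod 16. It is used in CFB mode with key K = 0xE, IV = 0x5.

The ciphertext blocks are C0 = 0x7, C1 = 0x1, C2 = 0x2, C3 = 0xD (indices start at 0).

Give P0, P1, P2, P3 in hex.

P0 = 0xB, P1 = 0xB, P2 = 0x2, P3 = 0x0

CFB decryption: P_i = C_i ⊕ E(K, C_{i−1}), with C_{−1} = IV.
P0: E(K, 0x5) = 0xC; 0x7 ⊕ 0xC = 0xB.
P1: E(K, 0x7) = 0xA; 0x1 ⊕ 0xA = 0xB.
P2: E(K, 0x1) = 0x0; 0x2 ⊕ 0x0 = 0x2.
P3: E(K, 0x2) = 0xD; 0xD ⊕ 0xD = 0x0.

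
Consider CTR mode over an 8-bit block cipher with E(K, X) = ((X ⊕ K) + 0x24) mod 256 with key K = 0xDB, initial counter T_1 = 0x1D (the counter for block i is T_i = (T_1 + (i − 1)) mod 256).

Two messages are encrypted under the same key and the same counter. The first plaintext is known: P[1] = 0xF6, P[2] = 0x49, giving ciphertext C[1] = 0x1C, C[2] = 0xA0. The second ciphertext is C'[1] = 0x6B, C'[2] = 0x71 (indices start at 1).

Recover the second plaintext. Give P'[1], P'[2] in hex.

In CTR with a reused counter, both messages share the same keystream S_i, so C_i ⊕ C'_i = P_i ⊕ P'_i and thus P'_i = P_i ⊕ C_i ⊕ C'_i.
P'[1]: 0xF6 ⊕ 0x1C ⊕ 0x6B = 0x81.
P'[2]: 0x49 ⊕ 0xA0 ⊕ 0x71 = 0x98.

P'[1] = 0x81, P'[2] = 0x98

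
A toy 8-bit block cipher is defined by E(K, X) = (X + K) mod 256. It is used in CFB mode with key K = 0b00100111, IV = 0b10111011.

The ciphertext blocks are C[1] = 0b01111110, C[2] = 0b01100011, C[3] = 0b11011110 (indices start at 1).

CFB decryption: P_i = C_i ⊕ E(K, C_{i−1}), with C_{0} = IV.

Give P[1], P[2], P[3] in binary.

P[1]: E(K, 0b10111011) = 0b11100010; 0b01111110 ⊕ 0b11100010 = 0b10011100.
P[2]: E(K, 0b01111110) = 0b10100101; 0b01100011 ⊕ 0b10100101 = 0b11000110.
P[3]: E(K, 0b01100011) = 0b10001010; 0b11011110 ⊕ 0b10001010 = 0b01010100.

P[1] = 0b10011100, P[2] = 0b11000110, P[3] = 0b01010100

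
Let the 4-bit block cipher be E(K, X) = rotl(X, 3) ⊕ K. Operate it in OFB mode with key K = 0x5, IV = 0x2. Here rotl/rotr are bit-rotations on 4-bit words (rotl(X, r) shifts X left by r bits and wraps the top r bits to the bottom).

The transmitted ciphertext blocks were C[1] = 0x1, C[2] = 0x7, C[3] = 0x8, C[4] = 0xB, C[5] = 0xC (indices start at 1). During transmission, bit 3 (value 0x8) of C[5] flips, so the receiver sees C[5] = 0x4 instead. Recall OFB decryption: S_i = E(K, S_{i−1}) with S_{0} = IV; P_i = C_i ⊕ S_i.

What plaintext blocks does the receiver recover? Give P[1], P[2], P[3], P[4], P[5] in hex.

Only C[5] changed, to 0x4. In OFB, a change in C_i flips the same bit in P_i only; the keystream is unaffected. Decrypting the received ciphertext:
P[1]: S = E(K, 0x2) = 0x4; 0x1 ⊕ 0x4 = 0x5.
P[2]: S = E(K, 0x4) = 0x7; 0x7 ⊕ 0x7 = 0x0.
P[3]: S = E(K, 0x7) = 0xE; 0x8 ⊕ 0xE = 0x6.
P[4]: S = E(K, 0xE) = 0x2; 0xB ⊕ 0x2 = 0x9.
P[5]: S = E(K, 0x2) = 0x4; 0x4 ⊕ 0x4 = 0x0.
Blocks that differ from the original plaintext: P[5].

P[1] = 0x5, P[2] = 0x0, P[3] = 0x6, P[4] = 0x9, P[5] = 0x0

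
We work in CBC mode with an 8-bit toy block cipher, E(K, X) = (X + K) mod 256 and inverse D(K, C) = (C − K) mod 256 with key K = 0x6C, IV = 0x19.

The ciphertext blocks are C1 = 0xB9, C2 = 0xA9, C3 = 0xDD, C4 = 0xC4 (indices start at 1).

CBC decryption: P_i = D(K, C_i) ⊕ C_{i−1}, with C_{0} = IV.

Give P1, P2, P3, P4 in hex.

P1: D(K, 0xB9) = 0x4D; 0x4D ⊕ 0x19 = 0x54.
P2: D(K, 0xA9) = 0x3D; 0x3D ⊕ 0xB9 = 0x84.
P3: D(K, 0xDD) = 0x71; 0x71 ⊕ 0xA9 = 0xD8.
P4: D(K, 0xC4) = 0x58; 0x58 ⊕ 0xDD = 0x85.

P1 = 0x54, P2 = 0x84, P3 = 0xD8, P4 = 0x85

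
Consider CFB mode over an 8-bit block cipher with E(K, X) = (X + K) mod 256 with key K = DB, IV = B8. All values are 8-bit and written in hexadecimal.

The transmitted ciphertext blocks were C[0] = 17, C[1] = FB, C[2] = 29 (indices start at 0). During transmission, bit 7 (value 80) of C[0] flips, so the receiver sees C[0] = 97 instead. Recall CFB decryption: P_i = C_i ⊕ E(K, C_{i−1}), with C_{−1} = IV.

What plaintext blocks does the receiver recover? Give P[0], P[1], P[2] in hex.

Only C[0] changed, to 97. In CFB, a change in C_i flips the same bit in P_i and garbles P_{i+1}. Decrypting the received ciphertext:
P[0]: E(K, B8) = 93; 97 ⊕ 93 = 04.
P[1]: E(K, 97) = 72; FB ⊕ 72 = 89.
P[2]: E(K, FB) = D6; 29 ⊕ D6 = FF.
Blocks that differ from the original plaintext: P[0], P[1].

P[0] = 04, P[1] = 89, P[2] = FF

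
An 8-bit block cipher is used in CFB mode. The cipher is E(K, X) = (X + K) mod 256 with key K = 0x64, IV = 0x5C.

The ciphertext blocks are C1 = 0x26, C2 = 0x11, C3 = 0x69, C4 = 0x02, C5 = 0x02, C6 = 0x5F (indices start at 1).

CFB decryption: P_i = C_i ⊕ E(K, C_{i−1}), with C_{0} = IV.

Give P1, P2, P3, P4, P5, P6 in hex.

P1: E(K, 0x5C) = 0xC0; 0x26 ⊕ 0xC0 = 0xE6.
P2: E(K, 0x26) = 0x8A; 0x11 ⊕ 0x8A = 0x9B.
P3: E(K, 0x11) = 0x75; 0x69 ⊕ 0x75 = 0x1C.
P4: E(K, 0x69) = 0xCD; 0x02 ⊕ 0xCD = 0xCF.
P5: E(K, 0x02) = 0x66; 0x02 ⊕ 0x66 = 0x64.
P6: E(K, 0x02) = 0x66; 0x5F ⊕ 0x66 = 0x39.

P1 = 0xE6, P2 = 0x9B, P3 = 0x1C, P4 = 0xCF, P5 = 0x64, P6 = 0x39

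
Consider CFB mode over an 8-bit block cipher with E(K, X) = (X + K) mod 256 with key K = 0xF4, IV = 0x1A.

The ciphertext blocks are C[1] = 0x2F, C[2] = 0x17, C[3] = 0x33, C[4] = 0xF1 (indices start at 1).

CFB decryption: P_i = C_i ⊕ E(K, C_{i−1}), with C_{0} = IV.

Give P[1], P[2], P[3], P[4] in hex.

P[1] = 0x21, P[2] = 0x34, P[3] = 0x38, P[4] = 0xD6

P[1]: E(K, 0x1A) = 0x0E; 0x2F ⊕ 0x0E = 0x21.
P[2]: E(K, 0x2F) = 0x23; 0x17 ⊕ 0x23 = 0x34.
P[3]: E(K, 0x17) = 0x0B; 0x33 ⊕ 0x0B = 0x38.
P[4]: E(K, 0x33) = 0x27; 0xF1 ⊕ 0x27 = 0xD6.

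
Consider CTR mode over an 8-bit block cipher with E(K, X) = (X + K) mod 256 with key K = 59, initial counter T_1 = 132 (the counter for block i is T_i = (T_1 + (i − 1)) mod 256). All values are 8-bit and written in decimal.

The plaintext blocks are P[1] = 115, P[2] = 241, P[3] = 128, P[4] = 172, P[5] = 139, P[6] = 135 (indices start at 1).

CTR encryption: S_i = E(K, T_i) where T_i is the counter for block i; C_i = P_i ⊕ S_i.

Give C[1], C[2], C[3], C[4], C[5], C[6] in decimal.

C[1] = 204, C[2] = 49, C[3] = 65, C[4] = 110, C[5] = 72, C[6] = 67

C[1]: T = 132, S = E(K, T) = 191; 115 ⊕ 191 = 204.
C[2]: T = 133, S = E(K, T) = 192; 241 ⊕ 192 = 49.
C[3]: T = 134, S = E(K, T) = 193; 128 ⊕ 193 = 65.
C[4]: T = 135, S = E(K, T) = 194; 172 ⊕ 194 = 110.
C[5]: T = 136, S = E(K, T) = 195; 139 ⊕ 195 = 72.
C[6]: T = 137, S = E(K, T) = 196; 135 ⊕ 196 = 67.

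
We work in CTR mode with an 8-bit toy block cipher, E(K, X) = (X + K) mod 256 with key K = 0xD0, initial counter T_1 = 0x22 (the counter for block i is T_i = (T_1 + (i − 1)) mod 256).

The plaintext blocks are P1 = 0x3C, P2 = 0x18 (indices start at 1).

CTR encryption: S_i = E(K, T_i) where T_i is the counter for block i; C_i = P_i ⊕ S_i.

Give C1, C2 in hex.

C1 = 0xCE, C2 = 0xEB

C1: T = 0x22, S = E(K, T) = 0xF2; 0x3C ⊕ 0xF2 = 0xCE.
C2: T = 0x23, S = E(K, T) = 0xF3; 0x18 ⊕ 0xF3 = 0xEB.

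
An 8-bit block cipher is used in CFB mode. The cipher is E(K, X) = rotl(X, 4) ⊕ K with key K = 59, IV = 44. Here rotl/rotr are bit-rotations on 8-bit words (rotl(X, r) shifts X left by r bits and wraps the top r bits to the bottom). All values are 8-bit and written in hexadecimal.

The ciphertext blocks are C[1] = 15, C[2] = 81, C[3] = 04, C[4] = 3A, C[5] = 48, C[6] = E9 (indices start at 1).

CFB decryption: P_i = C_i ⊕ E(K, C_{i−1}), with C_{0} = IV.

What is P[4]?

P[4] = 23

P[4]: E(K, 04) = 19; 3A ⊕ 19 = 23.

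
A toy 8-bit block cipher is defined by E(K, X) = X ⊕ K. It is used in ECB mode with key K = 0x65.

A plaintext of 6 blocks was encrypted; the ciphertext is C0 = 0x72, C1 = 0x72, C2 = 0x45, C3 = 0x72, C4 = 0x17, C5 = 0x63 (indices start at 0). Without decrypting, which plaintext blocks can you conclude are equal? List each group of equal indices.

P0 = P1 = P3

ECB encrypts each block independently with the same key, so equal ciphertext blocks imply equal plaintext blocks.
C0 = C1 = C3 = 0x72, so P0 = P1 = P3.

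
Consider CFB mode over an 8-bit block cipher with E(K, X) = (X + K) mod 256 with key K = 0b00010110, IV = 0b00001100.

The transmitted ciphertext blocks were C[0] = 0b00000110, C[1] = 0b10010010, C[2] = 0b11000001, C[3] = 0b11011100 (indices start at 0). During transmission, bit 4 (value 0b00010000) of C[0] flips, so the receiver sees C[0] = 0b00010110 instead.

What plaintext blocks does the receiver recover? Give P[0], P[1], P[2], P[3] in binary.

P[0] = 0b00110100, P[1] = 0b10111110, P[2] = 0b01101001, P[3] = 0b00001011

CFB decryption: P_i = C_i ⊕ E(K, C_{i−1}), with C_{−1} = IV.
Only C[0] changed, to 0b00010110. In CFB, a change in C_i flips the same bit in P_i and garbles P_{i+1}. Decrypting the received ciphertext:
P[0]: E(K, 0b00001100) = 0b00100010; 0b00010110 ⊕ 0b00100010 = 0b00110100.
P[1]: E(K, 0b00010110) = 0b00101100; 0b10010010 ⊕ 0b00101100 = 0b10111110.
P[2]: E(K, 0b10010010) = 0b10101000; 0b11000001 ⊕ 0b10101000 = 0b01101001.
P[3]: E(K, 0b11000001) = 0b11010111; 0b11011100 ⊕ 0b11010111 = 0b00001011.
Blocks that differ from the original plaintext: P[0], P[1].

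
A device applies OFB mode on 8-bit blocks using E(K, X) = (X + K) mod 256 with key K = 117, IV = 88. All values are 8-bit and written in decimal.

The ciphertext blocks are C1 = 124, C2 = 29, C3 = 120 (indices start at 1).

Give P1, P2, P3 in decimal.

OFB decryption: S_i = E(K, S_{i−1}) with S_{0} = IV; P_i = C_i ⊕ S_i.
P1: S = E(K, 88) = 205; 124 ⊕ 205 = 177.
P2: S = E(K, 205) = 66; 29 ⊕ 66 = 95.
P3: S = E(K, 66) = 183; 120 ⊕ 183 = 207.

P1 = 177, P2 = 95, P3 = 207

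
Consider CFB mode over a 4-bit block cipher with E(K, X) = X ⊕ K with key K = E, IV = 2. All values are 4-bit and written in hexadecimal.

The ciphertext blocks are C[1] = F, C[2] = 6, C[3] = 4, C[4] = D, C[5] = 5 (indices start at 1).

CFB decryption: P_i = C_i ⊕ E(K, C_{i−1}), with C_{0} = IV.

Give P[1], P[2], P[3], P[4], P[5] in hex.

P[1]: E(K, 2) = C; F ⊕ C = 3.
P[2]: E(K, F) = 1; 6 ⊕ 1 = 7.
P[3]: E(K, 6) = 8; 4 ⊕ 8 = C.
P[4]: E(K, 4) = A; D ⊕ A = 7.
P[5]: E(K, D) = 3; 5 ⊕ 3 = 6.

P[1] = 3, P[2] = 7, P[3] = C, P[4] = 7, P[5] = 6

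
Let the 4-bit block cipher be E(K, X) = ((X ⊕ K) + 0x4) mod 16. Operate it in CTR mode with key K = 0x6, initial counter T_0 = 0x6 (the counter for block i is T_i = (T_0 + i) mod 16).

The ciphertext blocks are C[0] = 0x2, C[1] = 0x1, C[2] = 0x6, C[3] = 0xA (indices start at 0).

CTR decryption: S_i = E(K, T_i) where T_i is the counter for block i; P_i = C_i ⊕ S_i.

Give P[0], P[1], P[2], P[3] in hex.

P[0] = 0x6, P[1] = 0x4, P[2] = 0x4, P[3] = 0x9

P[0]: T = 0x6, S = E(K, T) = 0x4; 0x2 ⊕ 0x4 = 0x6.
P[1]: T = 0x7, S = E(K, T) = 0x5; 0x1 ⊕ 0x5 = 0x4.
P[2]: T = 0x8, S = E(K, T) = 0x2; 0x6 ⊕ 0x2 = 0x4.
P[3]: T = 0x9, S = E(K, T) = 0x3; 0xA ⊕ 0x3 = 0x9.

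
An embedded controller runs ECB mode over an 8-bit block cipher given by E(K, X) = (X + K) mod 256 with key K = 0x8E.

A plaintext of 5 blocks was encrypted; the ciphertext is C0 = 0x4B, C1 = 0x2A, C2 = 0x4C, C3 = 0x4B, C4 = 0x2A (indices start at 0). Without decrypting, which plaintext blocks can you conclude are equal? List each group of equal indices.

P0 = P3; P1 = P4

ECB encrypts each block independently with the same key, so equal ciphertext blocks imply equal plaintext blocks.
C0 = C3 = 0x4B, so P0 = P3.
C1 = C4 = 0x2A, so P1 = P4.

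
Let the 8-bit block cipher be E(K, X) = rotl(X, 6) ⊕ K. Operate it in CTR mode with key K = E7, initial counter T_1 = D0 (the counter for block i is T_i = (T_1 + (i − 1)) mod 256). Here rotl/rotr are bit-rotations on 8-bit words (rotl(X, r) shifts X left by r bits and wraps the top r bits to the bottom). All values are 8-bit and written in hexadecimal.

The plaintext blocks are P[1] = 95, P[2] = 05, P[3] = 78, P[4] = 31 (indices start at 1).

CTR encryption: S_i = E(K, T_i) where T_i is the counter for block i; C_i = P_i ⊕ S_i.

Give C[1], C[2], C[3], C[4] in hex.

C[1] = 46, C[2] = 96, C[3] = 2B, C[4] = 22

C[1]: T = D0, S = E(K, T) = D3; 95 ⊕ D3 = 46.
C[2]: T = D1, S = E(K, T) = 93; 05 ⊕ 93 = 96.
C[3]: T = D2, S = E(K, T) = 53; 78 ⊕ 53 = 2B.
C[4]: T = D3, S = E(K, T) = 13; 31 ⊕ 13 = 22.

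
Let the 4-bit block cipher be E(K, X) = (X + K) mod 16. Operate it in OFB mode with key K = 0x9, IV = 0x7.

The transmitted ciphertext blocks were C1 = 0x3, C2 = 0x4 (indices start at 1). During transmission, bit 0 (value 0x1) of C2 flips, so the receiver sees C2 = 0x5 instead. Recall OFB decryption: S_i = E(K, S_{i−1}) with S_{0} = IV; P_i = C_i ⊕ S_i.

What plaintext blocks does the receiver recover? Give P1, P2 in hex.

Only C2 changed, to 0x5. In OFB, a change in C_i flips the same bit in P_i only; the keystream is unaffected. Decrypting the received ciphertext:
P1: S = E(K, 0x7) = 0x0; 0x3 ⊕ 0x0 = 0x3.
P2: S = E(K, 0x0) = 0x9; 0x5 ⊕ 0x9 = 0xC.
Blocks that differ from the original plaintext: P2.

P1 = 0x3, P2 = 0xC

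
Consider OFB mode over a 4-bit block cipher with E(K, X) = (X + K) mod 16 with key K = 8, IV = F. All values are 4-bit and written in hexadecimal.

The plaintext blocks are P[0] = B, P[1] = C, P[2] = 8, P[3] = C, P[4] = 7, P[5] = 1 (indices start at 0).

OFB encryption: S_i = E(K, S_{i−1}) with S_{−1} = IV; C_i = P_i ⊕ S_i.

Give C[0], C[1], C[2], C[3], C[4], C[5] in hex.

C[0]: S = E(K, F) = 7; B ⊕ 7 = C.
C[1]: S = E(K, 7) = F; C ⊕ F = 3.
C[2]: S = E(K, F) = 7; 8 ⊕ 7 = F.
C[3]: S = E(K, 7) = F; C ⊕ F = 3.
C[4]: S = E(K, F) = 7; 7 ⊕ 7 = 0.
C[5]: S = E(K, 7) = F; 1 ⊕ F = E.

C[0] = C, C[1] = 3, C[2] = F, C[3] = 3, C[4] = 0, C[5] = E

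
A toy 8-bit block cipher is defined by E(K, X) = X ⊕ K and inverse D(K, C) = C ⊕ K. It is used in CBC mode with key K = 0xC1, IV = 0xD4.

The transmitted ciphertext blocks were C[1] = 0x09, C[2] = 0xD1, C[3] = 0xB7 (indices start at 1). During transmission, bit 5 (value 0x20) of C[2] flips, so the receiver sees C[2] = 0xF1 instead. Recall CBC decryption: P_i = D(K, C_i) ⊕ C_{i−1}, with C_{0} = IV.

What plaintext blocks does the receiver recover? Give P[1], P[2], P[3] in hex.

Only C[2] changed, to 0xF1. In CBC, a change in C_i garbles P_i and flips the same bit in P_{i+1}. Decrypting the received ciphertext:
P[1]: D(K, 0x09) = 0xC8; 0xC8 ⊕ 0xD4 = 0x1C.
P[2]: D(K, 0xF1) = 0x30; 0x30 ⊕ 0x09 = 0x39.
P[3]: D(K, 0xB7) = 0x76; 0x76 ⊕ 0xF1 = 0x87.
Blocks that differ from the original plaintext: P[2], P[3].

P[1] = 0x1C, P[2] = 0x39, P[3] = 0x87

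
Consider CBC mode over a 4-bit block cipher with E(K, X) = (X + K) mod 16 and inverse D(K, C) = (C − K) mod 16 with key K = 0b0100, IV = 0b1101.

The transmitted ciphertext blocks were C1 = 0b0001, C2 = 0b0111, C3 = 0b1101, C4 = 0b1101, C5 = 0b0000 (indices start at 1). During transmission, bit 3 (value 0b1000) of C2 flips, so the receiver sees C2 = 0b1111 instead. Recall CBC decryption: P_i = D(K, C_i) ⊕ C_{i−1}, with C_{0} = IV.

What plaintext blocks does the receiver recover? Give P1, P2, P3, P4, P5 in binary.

Only C2 changed, to 0b1111. In CBC, a change in C_i garbles P_i and flips the same bit in P_{i+1}. Decrypting the received ciphertext:
P1: D(K, 0b0001) = 0b1101; 0b1101 ⊕ 0b1101 = 0b0000.
P2: D(K, 0b1111) = 0b1011; 0b1011 ⊕ 0b0001 = 0b1010.
P3: D(K, 0b1101) = 0b1001; 0b1001 ⊕ 0b1111 = 0b0110.
P4: D(K, 0b1101) = 0b1001; 0b1001 ⊕ 0b1101 = 0b0100.
P5: D(K, 0b0000) = 0b1100; 0b1100 ⊕ 0b1101 = 0b0001.
Blocks that differ from the original plaintext: P2, P3.

P1 = 0b0000, P2 = 0b1010, P3 = 0b0110, P4 = 0b0100, P5 = 0b0001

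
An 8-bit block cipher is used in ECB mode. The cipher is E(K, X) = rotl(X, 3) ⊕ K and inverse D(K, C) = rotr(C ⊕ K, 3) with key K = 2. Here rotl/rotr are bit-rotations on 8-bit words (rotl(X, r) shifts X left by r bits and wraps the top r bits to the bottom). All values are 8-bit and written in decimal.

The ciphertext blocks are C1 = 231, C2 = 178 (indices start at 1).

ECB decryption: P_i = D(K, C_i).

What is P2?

P2: D(K, 178) = 22.

P2 = 22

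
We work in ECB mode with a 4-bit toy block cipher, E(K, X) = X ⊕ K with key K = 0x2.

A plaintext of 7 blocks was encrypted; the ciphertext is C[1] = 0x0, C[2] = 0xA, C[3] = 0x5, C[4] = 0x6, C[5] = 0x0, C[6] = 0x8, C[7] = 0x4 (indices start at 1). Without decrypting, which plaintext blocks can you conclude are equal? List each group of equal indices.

ECB encrypts each block independently with the same key, so equal ciphertext blocks imply equal plaintext blocks.
C[1] = C[5] = 0x0, so P[1] = P[5].

P[1] = P[5]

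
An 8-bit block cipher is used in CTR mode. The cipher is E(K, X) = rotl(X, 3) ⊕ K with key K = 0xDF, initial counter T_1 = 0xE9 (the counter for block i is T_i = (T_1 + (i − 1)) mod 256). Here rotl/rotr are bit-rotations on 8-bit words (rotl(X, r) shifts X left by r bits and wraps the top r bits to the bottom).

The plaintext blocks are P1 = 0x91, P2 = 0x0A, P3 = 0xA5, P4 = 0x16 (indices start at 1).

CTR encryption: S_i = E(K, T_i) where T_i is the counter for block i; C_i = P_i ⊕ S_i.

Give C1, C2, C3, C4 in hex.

C1: T = 0xE9, S = E(K, T) = 0x90; 0x91 ⊕ 0x90 = 0x01.
C2: T = 0xEA, S = E(K, T) = 0x88; 0x0A ⊕ 0x88 = 0x82.
C3: T = 0xEB, S = E(K, T) = 0x80; 0xA5 ⊕ 0x80 = 0x25.
C4: T = 0xEC, S = E(K, T) = 0xB8; 0x16 ⊕ 0xB8 = 0xAE.

C1 = 0x01, C2 = 0x82, C3 = 0x25, C4 = 0xAE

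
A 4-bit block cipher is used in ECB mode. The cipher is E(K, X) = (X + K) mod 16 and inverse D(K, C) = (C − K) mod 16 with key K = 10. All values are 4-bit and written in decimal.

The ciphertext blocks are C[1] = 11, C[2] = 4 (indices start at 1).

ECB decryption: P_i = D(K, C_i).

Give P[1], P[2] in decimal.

P[1]: D(K, 11) = 1.
P[2]: D(K, 4) = 10.

P[1] = 1, P[2] = 10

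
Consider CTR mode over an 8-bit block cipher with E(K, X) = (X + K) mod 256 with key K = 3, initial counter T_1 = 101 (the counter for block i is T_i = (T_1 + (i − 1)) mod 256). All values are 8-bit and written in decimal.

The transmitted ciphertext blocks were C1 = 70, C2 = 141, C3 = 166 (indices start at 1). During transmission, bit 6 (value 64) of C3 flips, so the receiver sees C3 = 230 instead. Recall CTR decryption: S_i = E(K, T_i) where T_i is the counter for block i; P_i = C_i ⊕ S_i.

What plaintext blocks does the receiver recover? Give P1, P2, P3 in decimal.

P1 = 46, P2 = 228, P3 = 140

Only C3 changed, to 230. In CTR, a change in C_i flips the same bit in P_i only; the keystream is unaffected. Decrypting the received ciphertext:
P1: T = 101, S = E(K, T) = 104; 70 ⊕ 104 = 46.
P2: T = 102, S = E(K, T) = 105; 141 ⊕ 105 = 228.
P3: T = 103, S = E(K, T) = 106; 230 ⊕ 106 = 140.
Blocks that differ from the original plaintext: P3.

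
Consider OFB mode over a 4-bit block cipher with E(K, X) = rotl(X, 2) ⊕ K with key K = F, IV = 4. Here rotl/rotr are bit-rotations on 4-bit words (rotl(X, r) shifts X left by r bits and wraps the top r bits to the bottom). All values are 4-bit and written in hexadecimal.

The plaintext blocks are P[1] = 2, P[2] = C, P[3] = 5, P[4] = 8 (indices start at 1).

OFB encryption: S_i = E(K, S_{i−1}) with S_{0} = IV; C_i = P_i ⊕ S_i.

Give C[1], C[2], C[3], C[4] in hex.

C[1]: S = E(K, 4) = E; 2 ⊕ E = C.
C[2]: S = E(K, E) = 4; C ⊕ 4 = 8.
C[3]: S = E(K, 4) = E; 5 ⊕ E = B.
C[4]: S = E(K, E) = 4; 8 ⊕ 4 = C.

C[1] = C, C[2] = 8, C[3] = B, C[4] = C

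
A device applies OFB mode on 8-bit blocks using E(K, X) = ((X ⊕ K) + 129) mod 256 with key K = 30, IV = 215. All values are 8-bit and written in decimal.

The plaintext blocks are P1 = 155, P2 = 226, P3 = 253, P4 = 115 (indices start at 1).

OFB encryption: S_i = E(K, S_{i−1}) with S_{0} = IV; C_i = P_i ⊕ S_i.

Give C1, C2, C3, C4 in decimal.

C1 = 209, C2 = 55, C3 = 177, C4 = 160

C1: S = E(K, 215) = 74; 155 ⊕ 74 = 209.
C2: S = E(K, 74) = 213; 226 ⊕ 213 = 55.
C3: S = E(K, 213) = 76; 253 ⊕ 76 = 177.
C4: S = E(K, 76) = 211; 115 ⊕ 211 = 160.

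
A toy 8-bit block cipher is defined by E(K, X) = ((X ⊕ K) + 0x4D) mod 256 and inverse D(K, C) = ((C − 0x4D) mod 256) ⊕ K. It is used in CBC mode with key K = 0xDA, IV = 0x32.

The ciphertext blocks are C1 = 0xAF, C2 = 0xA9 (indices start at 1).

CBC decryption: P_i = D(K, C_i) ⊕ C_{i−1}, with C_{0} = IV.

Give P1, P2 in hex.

P1: D(K, 0xAF) = 0xB8; 0xB8 ⊕ 0x32 = 0x8A.
P2: D(K, 0xA9) = 0x86; 0x86 ⊕ 0xAF = 0x29.

P1 = 0x8A, P2 = 0x29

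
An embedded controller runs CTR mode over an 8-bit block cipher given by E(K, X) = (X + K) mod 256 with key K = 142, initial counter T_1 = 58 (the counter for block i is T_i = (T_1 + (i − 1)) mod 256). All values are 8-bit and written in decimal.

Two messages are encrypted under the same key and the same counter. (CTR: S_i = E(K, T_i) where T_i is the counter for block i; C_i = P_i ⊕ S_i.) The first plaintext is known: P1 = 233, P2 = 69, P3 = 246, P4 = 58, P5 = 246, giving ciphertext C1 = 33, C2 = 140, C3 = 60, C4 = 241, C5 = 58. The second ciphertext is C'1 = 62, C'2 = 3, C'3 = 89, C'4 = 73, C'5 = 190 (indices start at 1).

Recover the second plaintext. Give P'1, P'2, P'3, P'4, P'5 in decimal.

P'1 = 246, P'2 = 202, P'3 = 147, P'4 = 130, P'5 = 114

In CTR with a reused counter, both messages share the same keystream S_i, so C_i ⊕ C'_i = P_i ⊕ P'_i and thus P'_i = P_i ⊕ C_i ⊕ C'_i.
P'1: 233 ⊕ 33 ⊕ 62 = 246.
P'2: 69 ⊕ 140 ⊕ 3 = 202.
P'3: 246 ⊕ 60 ⊕ 89 = 147.
P'4: 58 ⊕ 241 ⊕ 73 = 130.
P'5: 246 ⊕ 58 ⊕ 190 = 114.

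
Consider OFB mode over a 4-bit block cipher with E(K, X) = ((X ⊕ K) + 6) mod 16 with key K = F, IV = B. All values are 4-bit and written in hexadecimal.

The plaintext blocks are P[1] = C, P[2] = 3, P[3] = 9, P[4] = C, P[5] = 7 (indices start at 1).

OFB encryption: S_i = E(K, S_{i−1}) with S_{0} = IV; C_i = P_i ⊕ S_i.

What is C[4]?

C[1]: S = E(K, B) = A; C ⊕ A = 6.
C[2]: S = E(K, A) = B; 3 ⊕ B = 8.
C[3]: S = E(K, B) = A; 9 ⊕ A = 3.
C[4]: S = E(K, A) = B; C ⊕ B = 7.

C[4] = 7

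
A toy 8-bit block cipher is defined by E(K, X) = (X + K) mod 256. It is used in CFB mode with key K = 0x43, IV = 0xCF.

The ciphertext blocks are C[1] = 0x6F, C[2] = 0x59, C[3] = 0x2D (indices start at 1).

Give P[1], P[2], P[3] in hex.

P[1] = 0x7D, P[2] = 0xEB, P[3] = 0xB1

CFB decryption: P_i = C_i ⊕ E(K, C_{i−1}), with C_{0} = IV.
P[1]: E(K, 0xCF) = 0x12; 0x6F ⊕ 0x12 = 0x7D.
P[2]: E(K, 0x6F) = 0xB2; 0x59 ⊕ 0xB2 = 0xEB.
P[3]: E(K, 0x59) = 0x9C; 0x2D ⊕ 0x9C = 0xB1.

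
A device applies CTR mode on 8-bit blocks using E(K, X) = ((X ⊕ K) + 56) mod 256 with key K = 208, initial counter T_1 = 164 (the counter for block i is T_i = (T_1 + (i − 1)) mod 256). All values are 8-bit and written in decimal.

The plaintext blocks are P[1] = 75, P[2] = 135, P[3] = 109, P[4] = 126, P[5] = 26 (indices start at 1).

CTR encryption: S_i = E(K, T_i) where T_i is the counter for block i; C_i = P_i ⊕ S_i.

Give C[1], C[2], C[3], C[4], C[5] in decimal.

C[1] = 231, C[2] = 42, C[3] = 195, C[4] = 209, C[5] = 170

C[1]: T = 164, S = E(K, T) = 172; 75 ⊕ 172 = 231.
C[2]: T = 165, S = E(K, T) = 173; 135 ⊕ 173 = 42.
C[3]: T = 166, S = E(K, T) = 174; 109 ⊕ 174 = 195.
C[4]: T = 167, S = E(K, T) = 175; 126 ⊕ 175 = 209.
C[5]: T = 168, S = E(K, T) = 176; 26 ⊕ 176 = 170.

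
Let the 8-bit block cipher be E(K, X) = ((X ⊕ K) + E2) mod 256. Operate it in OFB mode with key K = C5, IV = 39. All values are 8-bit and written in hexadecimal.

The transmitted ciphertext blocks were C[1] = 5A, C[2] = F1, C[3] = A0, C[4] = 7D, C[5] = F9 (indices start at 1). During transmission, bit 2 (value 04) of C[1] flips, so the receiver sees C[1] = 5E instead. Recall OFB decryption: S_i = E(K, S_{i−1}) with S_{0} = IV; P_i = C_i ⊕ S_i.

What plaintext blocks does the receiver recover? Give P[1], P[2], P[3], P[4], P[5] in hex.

Only C[1] changed, to 5E. In OFB, a change in C_i flips the same bit in P_i only; the keystream is unaffected. Decrypting the received ciphertext:
P[1]: S = E(K, 39) = DE; 5E ⊕ DE = 80.
P[2]: S = E(K, DE) = FD; F1 ⊕ FD = 0C.
P[3]: S = E(K, FD) = 1A; A0 ⊕ 1A = BA.
P[4]: S = E(K, 1A) = C1; 7D ⊕ C1 = BC.
P[5]: S = E(K, C1) = E6; F9 ⊕ E6 = 1F.
Blocks that differ from the original plaintext: P[1].

P[1] = 80, P[2] = 0C, P[3] = BA, P[4] = BC, P[5] = 1F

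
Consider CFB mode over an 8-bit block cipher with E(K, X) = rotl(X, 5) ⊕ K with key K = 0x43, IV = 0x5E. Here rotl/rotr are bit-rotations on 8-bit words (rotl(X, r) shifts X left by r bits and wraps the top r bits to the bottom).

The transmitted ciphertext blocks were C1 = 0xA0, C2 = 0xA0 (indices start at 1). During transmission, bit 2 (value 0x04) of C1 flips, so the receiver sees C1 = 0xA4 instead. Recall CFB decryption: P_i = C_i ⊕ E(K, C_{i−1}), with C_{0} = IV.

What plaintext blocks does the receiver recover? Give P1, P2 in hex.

Only C1 changed, to 0xA4. In CFB, a change in C_i flips the same bit in P_i and garbles P_{i+1}. Decrypting the received ciphertext:
P1: E(K, 0x5E) = 0x88; 0xA4 ⊕ 0x88 = 0x2C.
P2: E(K, 0xA4) = 0xD7; 0xA0 ⊕ 0xD7 = 0x77.
Blocks that differ from the original plaintext: P1, P2.

P1 = 0x2C, P2 = 0x77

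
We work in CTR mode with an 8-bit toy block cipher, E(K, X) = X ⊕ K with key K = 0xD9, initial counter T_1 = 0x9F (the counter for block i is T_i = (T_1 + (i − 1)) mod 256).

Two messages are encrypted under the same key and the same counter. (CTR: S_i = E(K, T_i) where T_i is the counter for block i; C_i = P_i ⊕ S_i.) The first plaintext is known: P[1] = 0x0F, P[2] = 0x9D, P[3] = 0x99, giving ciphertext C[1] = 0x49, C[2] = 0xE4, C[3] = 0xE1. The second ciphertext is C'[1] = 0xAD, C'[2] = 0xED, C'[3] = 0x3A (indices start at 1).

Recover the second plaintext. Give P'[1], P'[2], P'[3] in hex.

In CTR with a reused counter, both messages share the same keystream S_i, so C_i ⊕ C'_i = P_i ⊕ P'_i and thus P'_i = P_i ⊕ C_i ⊕ C'_i.
P'[1]: 0x0F ⊕ 0x49 ⊕ 0xAD = 0xEB.
P'[2]: 0x9D ⊕ 0xE4 ⊕ 0xED = 0x94.
P'[3]: 0x99 ⊕ 0xE1 ⊕ 0x3A = 0x42.

P'[1] = 0xEB, P'[2] = 0x94, P'[3] = 0x42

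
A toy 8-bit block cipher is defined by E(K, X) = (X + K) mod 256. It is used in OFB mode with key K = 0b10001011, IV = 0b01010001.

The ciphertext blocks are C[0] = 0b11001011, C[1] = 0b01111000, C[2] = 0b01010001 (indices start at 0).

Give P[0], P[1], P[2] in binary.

OFB decryption: S_i = E(K, S_{i−1}) with S_{−1} = IV; P_i = C_i ⊕ S_i.
P[0]: S = E(K, 0b01010001) = 0b11011100; 0b11001011 ⊕ 0b11011100 = 0b00010111.
P[1]: S = E(K, 0b11011100) = 0b01100111; 0b01111000 ⊕ 0b01100111 = 0b00011111.
P[2]: S = E(K, 0b01100111) = 0b11110010; 0b01010001 ⊕ 0b11110010 = 0b10100011.

P[0] = 0b00010111, P[1] = 0b00011111, P[2] = 0b10100011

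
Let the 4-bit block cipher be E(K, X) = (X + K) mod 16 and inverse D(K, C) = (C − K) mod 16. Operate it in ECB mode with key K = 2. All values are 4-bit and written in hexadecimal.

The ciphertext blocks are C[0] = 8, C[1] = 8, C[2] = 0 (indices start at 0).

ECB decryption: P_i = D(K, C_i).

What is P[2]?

P[2]: D(K, 0) = E.

P[2] = E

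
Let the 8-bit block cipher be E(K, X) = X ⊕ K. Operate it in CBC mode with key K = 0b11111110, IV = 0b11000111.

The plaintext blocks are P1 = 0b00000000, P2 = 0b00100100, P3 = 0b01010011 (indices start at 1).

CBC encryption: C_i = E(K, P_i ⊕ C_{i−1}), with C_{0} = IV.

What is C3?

C1: P1 ⊕ 0b11000111 = 0b11000111; E(K, 0b11000111) = 0b00111001.
C2: P2 ⊕ 0b00111001 = 0b00011101; E(K, 0b00011101) = 0b11100011.
C3: P3 ⊕ 0b11100011 = 0b10110000; E(K, 0b10110000) = 0b01001110.

C3 = 0b01001110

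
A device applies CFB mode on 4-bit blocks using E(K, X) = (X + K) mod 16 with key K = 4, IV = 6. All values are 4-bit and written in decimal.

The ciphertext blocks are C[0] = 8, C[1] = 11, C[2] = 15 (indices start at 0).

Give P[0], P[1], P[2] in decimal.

P[0] = 2, P[1] = 7, P[2] = 0

CFB decryption: P_i = C_i ⊕ E(K, C_{i−1}), with C_{−1} = IV.
P[0]: E(K, 6) = 10; 8 ⊕ 10 = 2.
P[1]: E(K, 8) = 12; 11 ⊕ 12 = 7.
P[2]: E(K, 11) = 15; 15 ⊕ 15 = 0.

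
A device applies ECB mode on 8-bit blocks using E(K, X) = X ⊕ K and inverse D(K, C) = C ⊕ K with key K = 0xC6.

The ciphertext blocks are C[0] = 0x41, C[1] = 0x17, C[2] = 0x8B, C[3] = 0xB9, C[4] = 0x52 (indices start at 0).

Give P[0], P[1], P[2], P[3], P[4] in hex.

P[0] = 0x87, P[1] = 0xD1, P[2] = 0x4D, P[3] = 0x7F, P[4] = 0x94

ECB decryption: P_i = D(K, C_i).
P[0]: D(K, 0x41) = 0x87.
P[1]: D(K, 0x17) = 0xD1.
P[2]: D(K, 0x8B) = 0x4D.
P[3]: D(K, 0xB9) = 0x7F.
P[4]: D(K, 0x52) = 0x94.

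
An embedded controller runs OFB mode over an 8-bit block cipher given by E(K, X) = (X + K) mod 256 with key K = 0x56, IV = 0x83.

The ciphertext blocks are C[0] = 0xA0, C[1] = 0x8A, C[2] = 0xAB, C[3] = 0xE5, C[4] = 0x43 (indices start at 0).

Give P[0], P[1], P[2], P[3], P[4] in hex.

OFB decryption: S_i = E(K, S_{i−1}) with S_{−1} = IV; P_i = C_i ⊕ S_i.
P[0]: S = E(K, 0x83) = 0xD9; 0xA0 ⊕ 0xD9 = 0x79.
P[1]: S = E(K, 0xD9) = 0x2F; 0x8A ⊕ 0x2F = 0xA5.
P[2]: S = E(K, 0x2F) = 0x85; 0xAB ⊕ 0x85 = 0x2E.
P[3]: S = E(K, 0x85) = 0xDB; 0xE5 ⊕ 0xDB = 0x3E.
P[4]: S = E(K, 0xDB) = 0x31; 0x43 ⊕ 0x31 = 0x72.

P[0] = 0x79, P[1] = 0xA5, P[2] = 0x2E, P[3] = 0x3E, P[4] = 0x72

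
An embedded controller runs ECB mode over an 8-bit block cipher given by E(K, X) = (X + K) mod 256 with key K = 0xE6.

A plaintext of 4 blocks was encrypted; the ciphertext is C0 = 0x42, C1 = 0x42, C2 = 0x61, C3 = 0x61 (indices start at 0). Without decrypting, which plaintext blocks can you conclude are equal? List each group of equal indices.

P0 = P1; P2 = P3

ECB encrypts each block independently with the same key, so equal ciphertext blocks imply equal plaintext blocks.
C0 = C1 = 0x42, so P0 = P1.
C2 = C3 = 0x61, so P2 = P3.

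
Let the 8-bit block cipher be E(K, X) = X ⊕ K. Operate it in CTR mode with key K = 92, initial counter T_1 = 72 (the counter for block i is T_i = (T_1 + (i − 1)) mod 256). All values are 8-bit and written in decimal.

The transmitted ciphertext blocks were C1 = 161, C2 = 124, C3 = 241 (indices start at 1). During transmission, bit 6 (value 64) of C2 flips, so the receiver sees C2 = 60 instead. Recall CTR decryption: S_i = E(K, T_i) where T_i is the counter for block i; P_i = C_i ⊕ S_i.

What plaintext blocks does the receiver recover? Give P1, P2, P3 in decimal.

Only C2 changed, to 60. In CTR, a change in C_i flips the same bit in P_i only; the keystream is unaffected. Decrypting the received ciphertext:
P1: T = 72, S = E(K, T) = 20; 161 ⊕ 20 = 181.
P2: T = 73, S = E(K, T) = 21; 60 ⊕ 21 = 41.
P3: T = 74, S = E(K, T) = 22; 241 ⊕ 22 = 231.
Blocks that differ from the original plaintext: P2.

P1 = 181, P2 = 41, P3 = 231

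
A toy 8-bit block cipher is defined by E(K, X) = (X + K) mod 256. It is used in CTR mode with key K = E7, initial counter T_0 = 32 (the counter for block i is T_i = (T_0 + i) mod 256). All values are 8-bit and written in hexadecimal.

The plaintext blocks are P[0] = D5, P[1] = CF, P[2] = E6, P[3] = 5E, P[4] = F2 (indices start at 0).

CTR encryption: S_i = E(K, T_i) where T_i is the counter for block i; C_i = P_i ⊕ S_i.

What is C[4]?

C[0]: T = 32, S = E(K, T) = 19; D5 ⊕ 19 = CC.
C[1]: T = 33, S = E(K, T) = 1A; CF ⊕ 1A = D5.
C[2]: T = 34, S = E(K, T) = 1B; E6 ⊕ 1B = FD.
C[3]: T = 35, S = E(K, T) = 1C; 5E ⊕ 1C = 42.
C[4]: T = 36, S = E(K, T) = 1D; F2 ⊕ 1D = EF.

C[4] = EF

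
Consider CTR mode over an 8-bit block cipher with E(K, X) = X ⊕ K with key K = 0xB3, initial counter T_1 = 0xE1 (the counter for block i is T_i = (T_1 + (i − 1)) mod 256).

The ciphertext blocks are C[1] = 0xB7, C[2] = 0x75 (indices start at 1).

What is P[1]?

P[1] = 0xE5

CTR decryption: S_i = E(K, T_i) where T_i is the counter for block i; P_i = C_i ⊕ S_i.
P[1]: T = 0xE1, S = E(K, T) = 0x52; 0xB7 ⊕ 0x52 = 0xE5.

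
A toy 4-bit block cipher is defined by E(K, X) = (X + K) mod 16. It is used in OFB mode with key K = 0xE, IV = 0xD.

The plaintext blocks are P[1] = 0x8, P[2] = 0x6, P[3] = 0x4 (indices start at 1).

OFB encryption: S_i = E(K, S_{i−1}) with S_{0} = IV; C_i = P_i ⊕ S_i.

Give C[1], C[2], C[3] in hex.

C[1] = 0x3, C[2] = 0xF, C[3] = 0x3

C[1]: S = E(K, 0xD) = 0xB; 0x8 ⊕ 0xB = 0x3.
C[2]: S = E(K, 0xB) = 0x9; 0x6 ⊕ 0x9 = 0xF.
C[3]: S = E(K, 0x9) = 0x7; 0x4 ⊕ 0x7 = 0x3.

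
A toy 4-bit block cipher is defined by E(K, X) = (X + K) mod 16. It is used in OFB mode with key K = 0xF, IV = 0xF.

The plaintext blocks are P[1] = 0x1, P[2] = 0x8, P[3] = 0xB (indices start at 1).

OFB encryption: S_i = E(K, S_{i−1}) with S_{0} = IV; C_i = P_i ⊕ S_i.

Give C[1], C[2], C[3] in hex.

C[1]: S = E(K, 0xF) = 0xE; 0x1 ⊕ 0xE = 0xF.
C[2]: S = E(K, 0xE) = 0xD; 0x8 ⊕ 0xD = 0x5.
C[3]: S = E(K, 0xD) = 0xC; 0xB ⊕ 0xC = 0x7.

C[1] = 0xF, C[2] = 0x5, C[3] = 0x7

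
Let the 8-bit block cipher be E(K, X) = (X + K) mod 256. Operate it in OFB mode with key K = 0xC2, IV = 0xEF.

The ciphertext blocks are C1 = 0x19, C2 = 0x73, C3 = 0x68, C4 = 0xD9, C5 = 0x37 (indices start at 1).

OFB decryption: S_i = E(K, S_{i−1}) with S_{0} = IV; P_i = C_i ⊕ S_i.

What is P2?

P2 = 0x00

P1: S = E(K, 0xEF) = 0xB1; 0x19 ⊕ 0xB1 = 0xA8.
P2: S = E(K, 0xB1) = 0x73; 0x73 ⊕ 0x73 = 0x00.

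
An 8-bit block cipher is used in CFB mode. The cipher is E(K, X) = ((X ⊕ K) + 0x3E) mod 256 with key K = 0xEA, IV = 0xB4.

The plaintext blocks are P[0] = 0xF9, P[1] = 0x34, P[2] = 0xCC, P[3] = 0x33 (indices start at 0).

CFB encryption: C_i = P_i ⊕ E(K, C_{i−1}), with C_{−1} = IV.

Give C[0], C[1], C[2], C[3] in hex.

C[0] = 0x65, C[1] = 0xF9, C[2] = 0x9D, C[3] = 0x86

C[0]: E(K, 0xB4) = 0x9C; 0xF9 ⊕ 0x9C = 0x65.
C[1]: E(K, 0x65) = 0xCD; 0x34 ⊕ 0xCD = 0xF9.
C[2]: E(K, 0xF9) = 0x51; 0xCC ⊕ 0x51 = 0x9D.
C[3]: E(K, 0x9D) = 0xB5; 0x33 ⊕ 0xB5 = 0x86.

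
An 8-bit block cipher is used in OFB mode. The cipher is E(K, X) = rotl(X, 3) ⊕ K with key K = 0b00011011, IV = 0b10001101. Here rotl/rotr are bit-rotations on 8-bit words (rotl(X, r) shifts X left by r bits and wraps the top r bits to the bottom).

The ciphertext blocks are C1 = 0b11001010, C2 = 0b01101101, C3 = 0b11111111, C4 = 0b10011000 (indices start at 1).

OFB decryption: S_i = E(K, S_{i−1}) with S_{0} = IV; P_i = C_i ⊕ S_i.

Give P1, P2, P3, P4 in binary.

P1 = 0b10111101, P2 = 0b11001101, P3 = 0b11100001, P4 = 0b01110011

P1: S = E(K, 0b10001101) = 0b01110111; 0b11001010 ⊕ 0b01110111 = 0b10111101.
P2: S = E(K, 0b01110111) = 0b10100000; 0b01101101 ⊕ 0b10100000 = 0b11001101.
P3: S = E(K, 0b10100000) = 0b00011110; 0b11111111 ⊕ 0b00011110 = 0b11100001.
P4: S = E(K, 0b00011110) = 0b11101011; 0b10011000 ⊕ 0b11101011 = 0b01110011.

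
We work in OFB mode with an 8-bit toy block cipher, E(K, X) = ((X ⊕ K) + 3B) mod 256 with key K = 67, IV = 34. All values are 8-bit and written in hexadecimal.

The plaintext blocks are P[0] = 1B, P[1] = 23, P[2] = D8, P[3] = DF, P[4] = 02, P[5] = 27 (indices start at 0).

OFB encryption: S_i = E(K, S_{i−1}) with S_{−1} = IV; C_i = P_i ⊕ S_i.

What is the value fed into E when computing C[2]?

C[0]: S = E(K, 34) = 8E; 1B ⊕ 8E = 95.
C[1]: S = E(K, 8E) = 24; 23 ⊕ 24 = 07.
C[2]: S = E(K, 24) = 7E; D8 ⊕ 7E = A6.
So the input to E for block [2] is 24.

24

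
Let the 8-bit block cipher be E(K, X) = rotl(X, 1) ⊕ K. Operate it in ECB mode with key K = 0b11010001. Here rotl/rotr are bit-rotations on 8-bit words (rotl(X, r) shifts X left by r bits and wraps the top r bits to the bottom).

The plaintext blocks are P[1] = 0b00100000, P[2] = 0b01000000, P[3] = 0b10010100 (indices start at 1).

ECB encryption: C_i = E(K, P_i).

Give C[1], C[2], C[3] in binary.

C[1] = 0b10010001, C[2] = 0b01010001, C[3] = 0b11111000

C[1]: E(K, 0b00100000) = 0b10010001.
C[2]: E(K, 0b01000000) = 0b01010001.
C[3]: E(K, 0b10010100) = 0b11111000.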